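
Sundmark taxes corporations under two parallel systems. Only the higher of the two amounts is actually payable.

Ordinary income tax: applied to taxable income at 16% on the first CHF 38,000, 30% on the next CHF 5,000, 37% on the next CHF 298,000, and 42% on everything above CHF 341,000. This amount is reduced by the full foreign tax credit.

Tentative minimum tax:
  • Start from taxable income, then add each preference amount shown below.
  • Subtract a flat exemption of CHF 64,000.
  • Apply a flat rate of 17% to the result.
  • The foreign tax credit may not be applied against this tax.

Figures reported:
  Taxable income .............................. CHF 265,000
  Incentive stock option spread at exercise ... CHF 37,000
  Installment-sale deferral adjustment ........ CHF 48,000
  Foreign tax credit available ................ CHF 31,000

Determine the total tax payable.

Tentative minimum tax:
  Adjusted income: CHF 265,000 + CHF 37,000 + CHF 48,000 = CHF 350,000
  Less exemption CHF 64,000 → base CHF 286,000
  CHF 286,000 × 17% = CHF 48,620

Ordinary income tax:
  CHF 38,000 × 16% = CHF 6,080
  CHF 5,000 × 30% = CHF 1,500
  CHF 222,000 × 37% = CHF 82,140
  → CHF 89,720
  Less foreign tax credit CHF 31,000 → CHF 58,720

CHF 58,720 > CHF 48,620, so the ordinary income tax governs.

CHF 58,720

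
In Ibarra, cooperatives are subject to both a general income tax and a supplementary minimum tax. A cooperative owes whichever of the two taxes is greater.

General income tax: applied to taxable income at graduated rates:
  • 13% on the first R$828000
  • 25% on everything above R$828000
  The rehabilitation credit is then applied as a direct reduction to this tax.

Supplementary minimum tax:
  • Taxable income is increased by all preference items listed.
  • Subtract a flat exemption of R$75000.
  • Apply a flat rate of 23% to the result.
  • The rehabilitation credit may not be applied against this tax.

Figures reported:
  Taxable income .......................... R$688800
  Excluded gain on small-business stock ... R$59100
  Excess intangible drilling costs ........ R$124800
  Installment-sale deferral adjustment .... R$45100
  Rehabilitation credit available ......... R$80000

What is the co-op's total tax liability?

Supplementary minimum tax:
  Adjusted income: R$688800 + R$59100 + R$124800 + R$45100 = R$917800
  Less exemption R$75000 → base R$842800
  R$842800 × 23% = R$193844

General income tax:
  R$688800 × 13% = R$89544
  Less rehabilitation credit R$80000 → R$9544

R$193844 > R$9544, so the supplementary minimum tax is the binding amount.

R$193844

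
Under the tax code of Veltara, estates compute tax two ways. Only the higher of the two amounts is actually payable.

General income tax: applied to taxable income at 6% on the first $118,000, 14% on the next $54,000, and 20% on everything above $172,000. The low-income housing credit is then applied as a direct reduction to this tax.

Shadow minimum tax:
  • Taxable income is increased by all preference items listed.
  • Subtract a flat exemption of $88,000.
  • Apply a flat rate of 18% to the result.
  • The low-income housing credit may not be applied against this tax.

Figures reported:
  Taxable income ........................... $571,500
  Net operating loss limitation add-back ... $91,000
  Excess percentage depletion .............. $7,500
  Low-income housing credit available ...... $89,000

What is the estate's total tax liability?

General income tax:
  $118,000 × 6% = $7,080
  $54,000 × 14% = $7,560
  $399,500 × 20% = $79,900
  → $94,540
  Less low-income housing credit $89,000 → $5,540

Shadow minimum tax:
  Adjusted income: $571,500 + $91,000 + $7,500 = $670,000
  Less exemption $88,000 → base $582,000
  $582,000 × 18% = $104,760

$104,760 > $5,540, so the shadow minimum tax is the binding amount.

$104,760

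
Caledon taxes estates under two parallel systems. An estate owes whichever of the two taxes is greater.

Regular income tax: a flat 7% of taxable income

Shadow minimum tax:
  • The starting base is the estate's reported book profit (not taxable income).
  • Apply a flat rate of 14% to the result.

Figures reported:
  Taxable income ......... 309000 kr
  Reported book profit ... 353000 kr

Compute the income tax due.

49420 kr

Shadow minimum tax:
  Base (reported book profit): 353000 kr
  353000 kr × 14% = 49420 kr

Regular income tax:
  309000 kr × 7% = 21630 kr

49420 kr > 21630 kr, so the shadow minimum tax is the binding amount.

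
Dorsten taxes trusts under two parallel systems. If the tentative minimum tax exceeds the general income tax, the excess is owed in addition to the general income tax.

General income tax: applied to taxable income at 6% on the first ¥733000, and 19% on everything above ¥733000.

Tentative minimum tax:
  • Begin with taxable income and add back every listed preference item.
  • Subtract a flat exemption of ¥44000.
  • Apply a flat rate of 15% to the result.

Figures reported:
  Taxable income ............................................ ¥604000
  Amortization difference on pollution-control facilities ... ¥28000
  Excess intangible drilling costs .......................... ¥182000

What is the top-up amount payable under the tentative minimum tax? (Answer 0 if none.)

¥79260

General income tax:
  ¥604000 × 6% = ¥36240

Tentative minimum tax:
  Adjusted income: ¥604000 + ¥28000 + ¥182000 = ¥814000
  Less exemption ¥44000 → base ¥770000
  ¥770000 × 15% = ¥115500

Excess of tentative minimum tax over general income tax: ¥115500 − ¥36240 = ¥79260.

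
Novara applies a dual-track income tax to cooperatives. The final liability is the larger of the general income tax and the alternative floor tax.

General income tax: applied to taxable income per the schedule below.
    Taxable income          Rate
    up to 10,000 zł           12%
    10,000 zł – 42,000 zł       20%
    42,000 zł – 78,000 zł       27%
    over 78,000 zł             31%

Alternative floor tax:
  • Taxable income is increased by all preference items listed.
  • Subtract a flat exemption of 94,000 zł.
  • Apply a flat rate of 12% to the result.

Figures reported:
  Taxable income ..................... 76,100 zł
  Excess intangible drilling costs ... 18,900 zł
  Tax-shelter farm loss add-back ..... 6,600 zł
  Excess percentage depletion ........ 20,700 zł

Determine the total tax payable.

16,807 zł

Alternative floor tax:
  Adjusted income: 76,100 zł + 18,900 zł + 6,600 zł + 20,700 zł = 122,300 zł
  Less exemption 94,000 zł → base 28,300 zł
  28,300 zł × 12% = 3,396 zł

General income tax:
  10,000 zł × 12% = 1,200 zł
  32,000 zł × 20% = 6,400 zł
  34,100 zł × 27% = 9,207 zł
  → 16,807 zł

16,807 zł > 3,396 zł, so the general income tax governs.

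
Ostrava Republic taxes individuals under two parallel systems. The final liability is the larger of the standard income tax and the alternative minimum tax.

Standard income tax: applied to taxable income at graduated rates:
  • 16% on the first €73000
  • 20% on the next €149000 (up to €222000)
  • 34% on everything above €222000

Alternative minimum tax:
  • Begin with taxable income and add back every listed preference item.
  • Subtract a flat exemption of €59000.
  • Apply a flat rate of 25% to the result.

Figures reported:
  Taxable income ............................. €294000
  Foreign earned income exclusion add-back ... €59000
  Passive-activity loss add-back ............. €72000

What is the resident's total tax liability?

€91500

Standard income tax:
  €73000 × 16% = €11680
  €149000 × 20% = €29800
  €72000 × 34% = €24480
  → €65960

Alternative minimum tax:
  Adjusted income: €294000 + €59000 + €72000 = €425000
  Less exemption €59000 → base €366000
  €366000 × 25% = €91500

€91500 > €65960, so the alternative minimum tax is the binding amount.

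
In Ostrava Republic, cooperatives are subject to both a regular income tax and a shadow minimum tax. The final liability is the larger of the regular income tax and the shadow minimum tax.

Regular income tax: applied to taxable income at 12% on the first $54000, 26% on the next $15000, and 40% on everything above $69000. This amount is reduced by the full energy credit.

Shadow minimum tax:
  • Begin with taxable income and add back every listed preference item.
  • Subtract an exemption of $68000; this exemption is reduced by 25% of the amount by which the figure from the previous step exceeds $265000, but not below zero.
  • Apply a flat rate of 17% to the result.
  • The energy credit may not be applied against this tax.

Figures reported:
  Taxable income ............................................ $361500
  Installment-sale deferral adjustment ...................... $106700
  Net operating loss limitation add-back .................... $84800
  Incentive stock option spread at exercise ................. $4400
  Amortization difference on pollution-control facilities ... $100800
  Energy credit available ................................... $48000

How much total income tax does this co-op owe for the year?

$111894

Regular income tax:
  $54000 × 12% = $6480
  $15000 × 26% = $3900
  $292500 × 40% = $117000
  → $127380
  Less energy credit $48000 → $79380

Shadow minimum tax:
  Adjusted income: $361500 + $106700 + $84800 + $4400 + $100800 = $658200
  Exemption: 25% × ($658200 − $265000) = $98300 ≥ $68000, so the exemption is fully phased out
  Base: $658200 − $0 = $658200
  $658200 × 17% = $111894

$111894 > $79380, so the shadow minimum tax is the binding amount.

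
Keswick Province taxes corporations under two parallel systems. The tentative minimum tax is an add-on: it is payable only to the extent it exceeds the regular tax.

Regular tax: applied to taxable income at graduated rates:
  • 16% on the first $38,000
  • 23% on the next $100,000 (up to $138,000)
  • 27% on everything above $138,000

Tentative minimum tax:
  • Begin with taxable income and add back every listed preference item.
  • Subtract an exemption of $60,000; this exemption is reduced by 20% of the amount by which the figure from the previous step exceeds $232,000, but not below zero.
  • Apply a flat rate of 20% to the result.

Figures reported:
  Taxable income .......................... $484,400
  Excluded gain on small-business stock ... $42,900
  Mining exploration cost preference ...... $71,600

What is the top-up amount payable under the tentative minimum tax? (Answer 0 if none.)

Regular tax:
  $38,000 × 16% = $6,080
  $100,000 × 23% = $23,000
  $346,400 × 27% = $93,528
  → $122,608

Tentative minimum tax:
  Adjusted income: $484,400 + $42,900 + $71,600 = $598,900
  Exemption: 20% × ($598,900 − $232,000) = $73,380 ≥ $60,000, so the exemption is fully phased out
  Base: $598,900 − $0 = $598,900
  $598,900 × 20% = $119,780

$119,780 ≤ $122,608, so no add-on is due.

$0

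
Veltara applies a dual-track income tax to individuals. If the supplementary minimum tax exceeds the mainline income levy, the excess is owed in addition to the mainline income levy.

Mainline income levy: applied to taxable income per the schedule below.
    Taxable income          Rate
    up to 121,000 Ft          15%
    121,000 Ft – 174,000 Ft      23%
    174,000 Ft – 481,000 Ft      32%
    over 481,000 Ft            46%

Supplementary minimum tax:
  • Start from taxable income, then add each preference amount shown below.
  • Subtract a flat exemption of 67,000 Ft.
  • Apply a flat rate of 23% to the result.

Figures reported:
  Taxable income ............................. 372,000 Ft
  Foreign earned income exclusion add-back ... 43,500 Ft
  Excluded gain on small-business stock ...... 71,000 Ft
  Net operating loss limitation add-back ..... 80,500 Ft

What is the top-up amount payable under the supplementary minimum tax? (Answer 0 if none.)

Mainline income levy:
  121,000 Ft × 15% = 18,150 Ft
  53,000 Ft × 23% = 12,190 Ft
  198,000 Ft × 32% = 63,360 Ft
  → 93,700 Ft

Supplementary minimum tax:
  Adjusted income: 372,000 Ft + 43,500 Ft + 71,000 Ft + 80,500 Ft = 567,000 Ft
  Less exemption 67,000 Ft → base 500,000 Ft
  500,000 Ft × 23% = 115,000 Ft

Excess of supplementary minimum tax over mainline income levy: 115,000 Ft − 93,700 Ft = 21,300 Ft.

21,300 Ft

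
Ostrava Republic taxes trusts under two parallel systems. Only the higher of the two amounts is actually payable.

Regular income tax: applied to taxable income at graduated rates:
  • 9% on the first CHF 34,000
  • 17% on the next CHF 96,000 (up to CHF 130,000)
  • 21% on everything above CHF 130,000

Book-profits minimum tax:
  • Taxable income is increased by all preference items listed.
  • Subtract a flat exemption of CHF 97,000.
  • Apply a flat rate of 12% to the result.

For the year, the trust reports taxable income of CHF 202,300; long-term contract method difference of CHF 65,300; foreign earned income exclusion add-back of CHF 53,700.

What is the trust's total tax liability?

Regular income tax:
  CHF 34,000 × 9% = CHF 3,060
  CHF 96,000 × 17% = CHF 16,320
  CHF 72,300 × 21% = CHF 15,183
  → CHF 34,563

Book-profits minimum tax:
  Adjusted income: CHF 202,300 + CHF 65,300 + CHF 53,700 = CHF 321,300
  Less exemption CHF 97,000 → base CHF 224,300
  CHF 224,300 × 12% = CHF 26,916

CHF 34,563 > CHF 26,916, so the regular income tax governs.

CHF 34,563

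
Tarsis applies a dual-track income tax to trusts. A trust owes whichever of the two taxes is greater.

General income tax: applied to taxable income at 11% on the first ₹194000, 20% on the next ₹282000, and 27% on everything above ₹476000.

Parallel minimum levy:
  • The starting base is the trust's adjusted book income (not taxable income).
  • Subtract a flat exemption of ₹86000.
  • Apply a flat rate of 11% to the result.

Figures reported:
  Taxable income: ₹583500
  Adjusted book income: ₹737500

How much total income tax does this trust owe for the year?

General income tax:
  ₹194000 × 11% = ₹21340
  ₹282000 × 20% = ₹56400
  ₹107500 × 27% = ₹29025
  → ₹106765

Parallel minimum levy:
  Base (adjusted book income): ₹737500
  Less exemption ₹86000 → base ₹651500
  ₹651500 × 11% = ₹71665

₹106765 > ₹71665, so the general income tax governs.

₹106765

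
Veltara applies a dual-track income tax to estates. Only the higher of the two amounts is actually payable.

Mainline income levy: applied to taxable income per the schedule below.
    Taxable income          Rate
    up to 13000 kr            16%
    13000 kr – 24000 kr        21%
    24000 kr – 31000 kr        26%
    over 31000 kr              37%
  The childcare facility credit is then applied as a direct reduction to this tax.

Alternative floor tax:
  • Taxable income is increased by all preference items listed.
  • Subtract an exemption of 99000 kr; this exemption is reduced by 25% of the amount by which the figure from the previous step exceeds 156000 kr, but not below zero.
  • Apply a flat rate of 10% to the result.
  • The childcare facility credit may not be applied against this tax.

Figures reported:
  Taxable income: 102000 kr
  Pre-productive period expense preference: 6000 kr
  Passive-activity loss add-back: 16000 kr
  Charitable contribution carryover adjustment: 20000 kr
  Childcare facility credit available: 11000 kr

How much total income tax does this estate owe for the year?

21480 kr

Mainline income levy:
  13000 kr × 16% = 2080 kr
  11000 kr × 21% = 2310 kr
  7000 kr × 26% = 1820 kr
  71000 kr × 37% = 26270 kr
  → 32480 kr
  Less childcare facility credit 11000 kr → 21480 kr

Alternative floor tax:
  Adjusted income: 102000 kr + 6000 kr + 16000 kr + 20000 kr = 144000 kr
  Exemption: 144000 kr ≤ 156000 kr, so full 99000 kr applies
  Base: 144000 kr − 99000 kr = 45000 kr
  45000 kr × 10% = 4500 kr

21480 kr > 4500 kr, so the mainline income levy governs.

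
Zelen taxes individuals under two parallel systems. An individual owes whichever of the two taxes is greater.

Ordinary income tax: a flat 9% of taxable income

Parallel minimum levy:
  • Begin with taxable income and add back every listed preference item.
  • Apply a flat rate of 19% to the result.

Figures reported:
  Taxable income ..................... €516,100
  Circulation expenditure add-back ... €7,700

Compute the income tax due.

Ordinary income tax:
  €516,100 × 9% = €46,449

Parallel minimum levy:
  Adjusted income: €516,100 + €7,700 = €523,800
  €523,800 × 19% = €99,522

€99,522 > €46,449, so the parallel minimum levy is the binding amount.

€99,522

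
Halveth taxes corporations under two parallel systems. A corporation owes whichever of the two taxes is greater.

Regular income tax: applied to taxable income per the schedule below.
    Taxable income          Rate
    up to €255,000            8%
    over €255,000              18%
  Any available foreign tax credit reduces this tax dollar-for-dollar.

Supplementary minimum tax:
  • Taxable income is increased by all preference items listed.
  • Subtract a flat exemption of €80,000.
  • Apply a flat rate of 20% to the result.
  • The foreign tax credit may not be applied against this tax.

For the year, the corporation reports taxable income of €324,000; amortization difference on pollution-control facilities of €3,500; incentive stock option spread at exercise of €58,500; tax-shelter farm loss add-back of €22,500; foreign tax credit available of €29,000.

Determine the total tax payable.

Supplementary minimum tax:
  Adjusted income: €324,000 + €3,500 + €58,500 + €22,500 = €408,500
  Less exemption €80,000 → base €328,500
  €328,500 × 20% = €65,700

Regular income tax:
  €255,000 × 8% = €20,400
  €69,000 × 18% = €12,420
  → €32,820
  Less foreign tax credit €29,000 → €3,820

€65,700 > €3,820, so the supplementary minimum tax is the binding amount.

€65,700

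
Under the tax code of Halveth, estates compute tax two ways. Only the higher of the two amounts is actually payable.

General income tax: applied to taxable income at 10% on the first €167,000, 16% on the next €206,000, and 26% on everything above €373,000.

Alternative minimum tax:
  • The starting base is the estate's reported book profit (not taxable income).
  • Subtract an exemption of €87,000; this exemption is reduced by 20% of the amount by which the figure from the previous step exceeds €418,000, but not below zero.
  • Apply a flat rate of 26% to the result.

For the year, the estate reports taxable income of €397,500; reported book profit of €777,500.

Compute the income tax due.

€198,224

Alternative minimum tax:
  Base (reported book profit): €777,500
  Exemption: €87,000 − 20% × (€777,500 − €418,000) = €87,000 − €71,900 = €15,100
  Base: €777,500 − €15,100 = €762,400
  €762,400 × 26% = €198,224

General income tax:
  €167,000 × 10% = €16,700
  €206,000 × 16% = €32,960
  €24,500 × 26% = €6,370
  → €56,030

€198,224 > €56,030, so the alternative minimum tax is the binding amount.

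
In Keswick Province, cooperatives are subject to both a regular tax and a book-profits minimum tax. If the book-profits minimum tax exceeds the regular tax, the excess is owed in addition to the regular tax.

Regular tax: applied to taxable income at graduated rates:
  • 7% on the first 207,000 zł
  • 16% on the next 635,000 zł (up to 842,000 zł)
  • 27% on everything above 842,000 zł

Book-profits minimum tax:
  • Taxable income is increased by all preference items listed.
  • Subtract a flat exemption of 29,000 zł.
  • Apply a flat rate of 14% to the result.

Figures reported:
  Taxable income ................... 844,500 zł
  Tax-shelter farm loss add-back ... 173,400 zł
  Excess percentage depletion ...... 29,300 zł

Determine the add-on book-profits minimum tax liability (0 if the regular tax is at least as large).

25,783 zł

Regular tax:
  207,000 zł × 7% = 14,490 zł
  635,000 zł × 16% = 101,600 zł
  2,500 zł × 27% = 675 zł
  → 116,765 zł

Book-profits minimum tax:
  Adjusted income: 844,500 zł + 173,400 zł + 29,300 zł = 1,047,200 zł
  Less exemption 29,000 zł → base 1,018,200 zł
  1,018,200 zł × 14% = 142,548 zł

Excess of book-profits minimum tax over regular tax: 142,548 zł − 116,765 zł = 25,783 zł.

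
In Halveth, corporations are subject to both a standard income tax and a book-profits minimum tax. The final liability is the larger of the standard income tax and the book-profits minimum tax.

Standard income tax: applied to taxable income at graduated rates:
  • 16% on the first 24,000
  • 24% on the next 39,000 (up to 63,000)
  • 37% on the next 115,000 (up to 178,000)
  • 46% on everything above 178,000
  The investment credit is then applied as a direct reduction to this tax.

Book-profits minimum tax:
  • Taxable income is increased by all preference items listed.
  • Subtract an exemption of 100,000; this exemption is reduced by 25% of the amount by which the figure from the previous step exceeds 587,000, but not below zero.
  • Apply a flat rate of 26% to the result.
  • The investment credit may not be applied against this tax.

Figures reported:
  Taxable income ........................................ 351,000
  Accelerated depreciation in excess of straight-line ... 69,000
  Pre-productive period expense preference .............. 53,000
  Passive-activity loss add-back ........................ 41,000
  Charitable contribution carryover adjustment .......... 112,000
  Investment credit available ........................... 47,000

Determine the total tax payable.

139,295

Standard income tax:
  24,000 × 16% = 3,840
  39,000 × 24% = 9,360
  115,000 × 37% = 42,550
  173,000 × 46% = 79,580
  → 135,330
  Less investment credit 47,000 → 88,330

Book-profits minimum tax:
  Adjusted income: 351,000 + 69,000 + 53,000 + 41,000 + 112,000 = 626,000
  Exemption: 100,000 − 25% × (626,000 − 587,000) = 100,000 − 9,750 = 90,250
  Base: 626,000 − 90,250 = 535,750
  535,750 × 26% = 139,295

139,295 > 88,330, so the book-profits minimum tax is the binding amount.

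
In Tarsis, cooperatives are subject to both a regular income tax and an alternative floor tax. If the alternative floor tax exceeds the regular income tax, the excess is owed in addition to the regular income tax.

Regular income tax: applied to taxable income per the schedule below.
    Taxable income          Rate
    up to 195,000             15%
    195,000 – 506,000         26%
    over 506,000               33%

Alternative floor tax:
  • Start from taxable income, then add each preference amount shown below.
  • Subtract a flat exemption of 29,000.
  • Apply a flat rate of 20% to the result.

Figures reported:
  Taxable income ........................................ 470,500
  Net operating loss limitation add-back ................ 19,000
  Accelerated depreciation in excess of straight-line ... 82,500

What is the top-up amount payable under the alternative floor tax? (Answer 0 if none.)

Regular income tax:
  195,000 × 15% = 29,250
  275,500 × 26% = 71,630
  → 100,880

Alternative floor tax:
  Adjusted income: 470,500 + 19,000 + 82,500 = 572,000
  Less exemption 29,000 → base 543,000
  543,000 × 20% = 108,600

Excess of alternative floor tax over regular income tax: 108,600 − 100,880 = 7,720.

7,720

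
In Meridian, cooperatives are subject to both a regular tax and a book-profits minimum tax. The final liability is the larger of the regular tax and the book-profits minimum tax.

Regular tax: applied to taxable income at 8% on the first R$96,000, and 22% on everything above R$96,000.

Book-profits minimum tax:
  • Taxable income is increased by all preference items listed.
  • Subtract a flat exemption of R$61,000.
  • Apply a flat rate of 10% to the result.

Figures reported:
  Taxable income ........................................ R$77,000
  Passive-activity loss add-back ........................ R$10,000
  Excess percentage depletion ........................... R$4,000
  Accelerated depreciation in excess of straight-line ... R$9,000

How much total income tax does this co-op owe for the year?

Book-profits minimum tax:
  Adjusted income: R$77,000 + R$10,000 + R$4,000 + R$9,000 = R$100,000
  Less exemption R$61,000 → base R$39,000
  R$39,000 × 10% = R$3,900

Regular tax:
  R$77,000 × 8% = R$6,160

R$6,160 > R$3,900, so the regular tax governs.

R$6,160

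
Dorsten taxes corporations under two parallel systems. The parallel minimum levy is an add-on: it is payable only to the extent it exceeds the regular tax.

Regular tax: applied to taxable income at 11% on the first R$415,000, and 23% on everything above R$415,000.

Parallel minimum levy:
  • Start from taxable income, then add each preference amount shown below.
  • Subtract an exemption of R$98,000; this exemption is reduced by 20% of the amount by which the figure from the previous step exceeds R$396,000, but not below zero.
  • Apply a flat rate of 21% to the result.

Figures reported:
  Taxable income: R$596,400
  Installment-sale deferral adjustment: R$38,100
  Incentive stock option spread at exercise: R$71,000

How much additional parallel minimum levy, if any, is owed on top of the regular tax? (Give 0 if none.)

Regular tax:
  R$415,000 × 11% = R$45,650
  R$181,400 × 23% = R$41,722
  → R$87,372

Parallel minimum levy:
  Adjusted income: R$596,400 + R$38,100 + R$71,000 = R$705,500
  Exemption: R$98,000 − 20% × (R$705,500 − R$396,000) = R$98,000 − R$61,900 = R$36,100
  Base: R$705,500 − R$36,100 = R$669,400
  R$669,400 × 21% = R$140,574

Excess of parallel minimum levy over regular tax: R$140,574 − R$87,372 = R$53,202.

R$53,202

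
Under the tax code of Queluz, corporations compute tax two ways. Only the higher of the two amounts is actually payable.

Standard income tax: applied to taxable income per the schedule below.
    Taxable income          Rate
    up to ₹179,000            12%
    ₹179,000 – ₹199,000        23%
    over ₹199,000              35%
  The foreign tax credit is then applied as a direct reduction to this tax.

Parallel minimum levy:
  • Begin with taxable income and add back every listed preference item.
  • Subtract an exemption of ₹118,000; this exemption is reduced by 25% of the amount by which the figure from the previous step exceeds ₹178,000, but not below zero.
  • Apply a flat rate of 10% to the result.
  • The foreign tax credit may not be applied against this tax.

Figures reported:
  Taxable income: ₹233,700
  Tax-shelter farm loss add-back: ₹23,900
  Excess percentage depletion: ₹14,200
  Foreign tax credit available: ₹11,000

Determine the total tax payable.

₹27,225

Standard income tax:
  ₹179,000 × 12% = ₹21,480
  ₹20,000 × 23% = ₹4,600
  ₹34,700 × 35% = ₹12,145
  → ₹38,225
  Less foreign tax credit ₹11,000 → ₹27,225

Parallel minimum levy:
  Adjusted income: ₹233,700 + ₹23,900 + ₹14,200 = ₹271,800
  Exemption: ₹118,000 − 25% × (₹271,800 − ₹178,000) = ₹118,000 − ₹23,450 = ₹94,550
  Base: ₹271,800 − ₹94,550 = ₹177,250
  ₹177,250 × 10% = ₹17,725

₹27,225 > ₹17,725, so the standard income tax governs.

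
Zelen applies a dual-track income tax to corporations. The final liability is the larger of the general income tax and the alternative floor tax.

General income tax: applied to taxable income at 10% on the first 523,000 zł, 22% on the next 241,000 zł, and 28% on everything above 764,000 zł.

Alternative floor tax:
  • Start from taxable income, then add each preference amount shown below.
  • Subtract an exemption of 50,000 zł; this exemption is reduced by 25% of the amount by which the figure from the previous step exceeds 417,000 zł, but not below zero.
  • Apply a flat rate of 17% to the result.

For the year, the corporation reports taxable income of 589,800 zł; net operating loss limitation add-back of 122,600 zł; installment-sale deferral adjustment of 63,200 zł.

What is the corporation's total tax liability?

General income tax:
  523,000 zł × 10% = 52,300 zł
  66,800 zł × 22% = 14,696 zł
  → 66,996 zł

Alternative floor tax:
  Adjusted income: 589,800 zł + 122,600 zł + 63,200 zł = 775,600 zł
  Exemption: 25% × (775,600 zł − 417,000 zł) = 89,650 zł ≥ 50,000 zł, so the exemption is fully phased out
  Base: 775,600 zł − 0 zł = 775,600 zł
  775,600 zł × 17% = 131,852 zł

131,852 zł > 66,996 zł, so the alternative floor tax is the binding amount.

131,852 zł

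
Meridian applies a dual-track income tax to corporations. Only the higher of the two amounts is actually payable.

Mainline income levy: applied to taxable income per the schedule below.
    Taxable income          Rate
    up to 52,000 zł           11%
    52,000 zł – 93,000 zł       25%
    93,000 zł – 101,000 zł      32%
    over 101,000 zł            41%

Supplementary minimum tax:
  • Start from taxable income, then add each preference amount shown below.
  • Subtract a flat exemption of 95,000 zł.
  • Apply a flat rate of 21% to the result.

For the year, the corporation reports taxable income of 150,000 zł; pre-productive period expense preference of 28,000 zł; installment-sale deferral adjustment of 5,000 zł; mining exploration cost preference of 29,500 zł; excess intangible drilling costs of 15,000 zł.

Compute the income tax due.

38,620 zł

Supplementary minimum tax:
  Adjusted income: 150,000 zł + 28,000 zł + 5,000 zł + 29,500 zł + 15,000 zł = 227,500 zł
  Less exemption 95,000 zł → base 132,500 zł
  132,500 zł × 21% = 27,825 zł

Mainline income levy:
  52,000 zł × 11% = 5,720 zł
  41,000 zł × 25% = 10,250 zł
  8,000 zł × 32% = 2,560 zł
  49,000 zł × 41% = 20,090 zł
  → 38,620 zł

38,620 zł > 27,825 zł, so the mainline income levy governs.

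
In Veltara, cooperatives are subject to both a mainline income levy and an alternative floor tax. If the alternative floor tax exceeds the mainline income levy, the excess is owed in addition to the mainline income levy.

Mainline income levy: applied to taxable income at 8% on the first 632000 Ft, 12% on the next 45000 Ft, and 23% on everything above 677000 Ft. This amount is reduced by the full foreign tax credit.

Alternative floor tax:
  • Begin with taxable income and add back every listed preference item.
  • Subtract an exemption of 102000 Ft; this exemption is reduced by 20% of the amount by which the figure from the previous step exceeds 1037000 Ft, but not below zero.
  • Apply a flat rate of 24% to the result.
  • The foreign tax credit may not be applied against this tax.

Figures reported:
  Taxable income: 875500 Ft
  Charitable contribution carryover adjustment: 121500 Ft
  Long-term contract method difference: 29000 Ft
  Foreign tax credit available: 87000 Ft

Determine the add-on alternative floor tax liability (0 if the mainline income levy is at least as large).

207145 Ft

Alternative floor tax:
  Adjusted income: 875500 Ft + 121500 Ft + 29000 Ft = 1026000 Ft
  Exemption: 1026000 Ft ≤ 1037000 Ft, so full 102000 Ft applies
  Base: 1026000 Ft − 102000 Ft = 924000 Ft
  924000 Ft × 24% = 221760 Ft

Mainline income levy:
  632000 Ft × 8% = 50560 Ft
  45000 Ft × 12% = 5400 Ft
  198500 Ft × 23% = 45655 Ft
  → 101615 Ft
  Less foreign tax credit 87000 Ft → 14615 Ft

Excess of alternative floor tax over mainline income levy: 221760 Ft − 14615 Ft = 207145 Ft.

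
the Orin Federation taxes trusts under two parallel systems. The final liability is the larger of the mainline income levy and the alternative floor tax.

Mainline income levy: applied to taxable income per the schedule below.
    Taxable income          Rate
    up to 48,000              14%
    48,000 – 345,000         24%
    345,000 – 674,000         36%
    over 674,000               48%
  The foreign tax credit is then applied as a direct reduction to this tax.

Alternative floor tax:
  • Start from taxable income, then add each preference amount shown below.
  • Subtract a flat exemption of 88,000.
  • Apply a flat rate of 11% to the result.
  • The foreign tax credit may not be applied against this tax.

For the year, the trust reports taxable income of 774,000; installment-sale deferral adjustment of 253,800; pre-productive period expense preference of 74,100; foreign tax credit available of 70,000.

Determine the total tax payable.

174,440

Alternative floor tax:
  Adjusted income: 774,000 + 253,800 + 74,100 = 1,101,900
  Less exemption 88,000 → base 1,013,900
  1,013,900 × 11% = 111,529

Mainline income levy:
  48,000 × 14% = 6,720
  297,000 × 24% = 71,280
  329,000 × 36% = 118,440
  100,000 × 48% = 48,000
  → 244,440
  Less foreign tax credit 70,000 → 174,440

174,440 > 111,529, so the mainline income levy governs.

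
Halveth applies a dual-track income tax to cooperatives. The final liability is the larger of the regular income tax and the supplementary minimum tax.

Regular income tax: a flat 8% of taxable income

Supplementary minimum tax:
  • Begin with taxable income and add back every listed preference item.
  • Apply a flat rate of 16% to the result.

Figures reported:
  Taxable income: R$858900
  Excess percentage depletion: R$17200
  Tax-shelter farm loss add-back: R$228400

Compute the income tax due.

R$176720

Regular income tax:
  R$858900 × 8% = R$68712

Supplementary minimum tax:
  Adjusted income: R$858900 + R$17200 + R$228400 = R$1104500
  R$1104500 × 16% = R$176720

R$176720 > R$68712, so the supplementary minimum tax is the binding amount.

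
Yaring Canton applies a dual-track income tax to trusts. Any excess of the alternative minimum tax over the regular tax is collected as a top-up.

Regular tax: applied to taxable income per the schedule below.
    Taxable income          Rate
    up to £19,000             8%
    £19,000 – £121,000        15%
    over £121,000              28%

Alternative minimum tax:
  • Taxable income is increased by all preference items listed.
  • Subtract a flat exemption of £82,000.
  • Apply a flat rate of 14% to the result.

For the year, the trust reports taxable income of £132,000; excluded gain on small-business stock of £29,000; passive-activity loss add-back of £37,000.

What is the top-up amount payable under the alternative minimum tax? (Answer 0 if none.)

Regular tax:
  £19,000 × 8% = £1,520
  £102,000 × 15% = £15,300
  £11,000 × 28% = £3,080
  → £19,900

Alternative minimum tax:
  Adjusted income: £132,000 + £29,000 + £37,000 = £198,000
  Less exemption £82,000 → base £116,000
  £116,000 × 14% = £16,240

£16,240 ≤ £19,900, so no add-on is due.

£0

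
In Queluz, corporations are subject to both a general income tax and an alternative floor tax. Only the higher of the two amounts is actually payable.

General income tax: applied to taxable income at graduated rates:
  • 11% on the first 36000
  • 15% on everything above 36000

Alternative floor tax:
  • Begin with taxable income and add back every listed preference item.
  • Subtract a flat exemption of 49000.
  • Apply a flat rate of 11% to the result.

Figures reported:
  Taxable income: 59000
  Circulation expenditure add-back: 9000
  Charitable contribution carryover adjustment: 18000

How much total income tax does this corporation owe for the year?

General income tax:
  36000 × 11% = 3960
  23000 × 15% = 3450
  → 7410

Alternative floor tax:
  Adjusted income: 59000 + 9000 + 18000 = 86000
  Less exemption 49000 → base 37000
  37000 × 11% = 4070

7410 > 4070, so the general income tax governs.

7410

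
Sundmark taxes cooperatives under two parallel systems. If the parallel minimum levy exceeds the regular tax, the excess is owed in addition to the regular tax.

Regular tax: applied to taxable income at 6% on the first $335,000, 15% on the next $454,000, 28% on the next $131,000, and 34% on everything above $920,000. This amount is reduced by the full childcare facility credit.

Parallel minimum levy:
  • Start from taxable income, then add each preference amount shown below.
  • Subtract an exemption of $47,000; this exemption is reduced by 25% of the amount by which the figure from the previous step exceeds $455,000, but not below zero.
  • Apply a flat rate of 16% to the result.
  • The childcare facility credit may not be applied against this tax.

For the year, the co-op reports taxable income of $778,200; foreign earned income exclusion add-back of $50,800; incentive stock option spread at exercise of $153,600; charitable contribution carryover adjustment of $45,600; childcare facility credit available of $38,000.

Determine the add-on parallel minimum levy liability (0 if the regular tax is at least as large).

$115,932

Regular tax:
  $335,000 × 6% = $20,100
  $443,200 × 15% = $66,480
  → $86,580
  Less childcare facility credit $38,000 → $48,580

Parallel minimum levy:
  Adjusted income: $778,200 + $50,800 + $153,600 + $45,600 = $1,028,200
  Exemption: 25% × ($1,028,200 − $455,000) = $143,300 ≥ $47,000, so the exemption is fully phased out
  Base: $1,028,200 − $0 = $1,028,200
  $1,028,200 × 16% = $164,512

Excess of parallel minimum levy over regular tax: $164,512 − $48,580 = $115,932.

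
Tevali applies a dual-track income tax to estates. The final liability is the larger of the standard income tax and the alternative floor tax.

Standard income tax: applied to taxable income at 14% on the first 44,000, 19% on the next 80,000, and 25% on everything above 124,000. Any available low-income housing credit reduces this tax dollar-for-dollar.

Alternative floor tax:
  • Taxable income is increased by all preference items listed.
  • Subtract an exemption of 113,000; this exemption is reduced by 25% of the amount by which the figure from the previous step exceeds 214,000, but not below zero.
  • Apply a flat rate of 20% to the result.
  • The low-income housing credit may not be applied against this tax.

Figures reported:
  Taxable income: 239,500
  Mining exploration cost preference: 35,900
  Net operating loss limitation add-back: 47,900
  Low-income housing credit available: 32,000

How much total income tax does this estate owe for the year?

Alternative floor tax:
  Adjusted income: 239,500 + 35,900 + 47,900 = 323,300
  Exemption: 113,000 − 25% × (323,300 − 214,000) = 113,000 − 27,325 = 85,675
  Base: 323,300 − 85,675 = 237,625
  237,625 × 20% = 47,525

Standard income tax:
  44,000 × 14% = 6,160
  80,000 × 19% = 15,200
  115,500 × 25% = 28,875
  → 50,235
  Less low-income housing credit 32,000 → 18,235

47,525 > 18,235, so the alternative floor tax is the binding amount.

47,525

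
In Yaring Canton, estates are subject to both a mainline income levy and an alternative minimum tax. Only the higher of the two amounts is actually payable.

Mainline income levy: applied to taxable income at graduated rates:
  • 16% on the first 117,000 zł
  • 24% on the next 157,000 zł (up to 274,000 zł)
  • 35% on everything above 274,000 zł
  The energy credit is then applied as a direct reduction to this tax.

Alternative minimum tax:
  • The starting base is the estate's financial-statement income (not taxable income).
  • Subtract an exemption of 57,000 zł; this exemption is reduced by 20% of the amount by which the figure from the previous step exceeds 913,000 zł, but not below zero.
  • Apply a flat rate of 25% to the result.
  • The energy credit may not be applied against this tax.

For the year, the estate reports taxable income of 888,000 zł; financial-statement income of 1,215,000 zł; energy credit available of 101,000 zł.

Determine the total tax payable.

303,750 zł

Alternative minimum tax:
  Base (financial-statement income): 1,215,000 zł
  Exemption: 20% × (1,215,000 zł − 913,000 zł) = 60,400 zł ≥ 57,000 zł, so the exemption is fully phased out
  Base: 1,215,000 zł − 0 zł = 1,215,000 zł
  1,215,000 zł × 25% = 303,750 zł

Mainline income levy:
  117,000 zł × 16% = 18,720 zł
  157,000 zł × 24% = 37,680 zł
  614,000 zł × 35% = 214,900 zł
  → 271,300 zł
  Less energy credit 101,000 zł → 170,300 zł

303,750 zł > 170,300 zł, so the alternative minimum tax is the binding amount.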